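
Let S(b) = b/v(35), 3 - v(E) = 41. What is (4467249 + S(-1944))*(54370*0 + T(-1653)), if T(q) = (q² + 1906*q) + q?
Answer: -1875649578894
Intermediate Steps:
T(q) = q² + 1907*q
v(E) = -38 (v(E) = 3 - 1*41 = 3 - 41 = -38)
S(b) = -b/38 (S(b) = b/(-38) = b*(-1/38) = -b/38)
(4467249 + S(-1944))*(54370*0 + T(-1653)) = (4467249 - 1/38*(-1944))*(54370*0 - 1653*(1907 - 1653)) = (4467249 + 972/19)*(0 - 1653*254) = 84878703*(0 - 419862)/19 = (84878703/19)*(-419862) = -1875649578894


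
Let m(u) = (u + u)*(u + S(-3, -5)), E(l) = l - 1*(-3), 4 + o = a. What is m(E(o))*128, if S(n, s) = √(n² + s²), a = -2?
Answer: 2304 - 768*√34 ≈ -2174.2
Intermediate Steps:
o = -6 (o = -4 - 2 = -6)
E(l) = 3 + l (E(l) = l + 3 = 3 + l)
m(u) = 2*u*(u + √34) (m(u) = (u + u)*(u + √((-3)² + (-5)²)) = (2*u)*(u + √(9 + 25)) = (2*u)*(u + √34) = 2*u*(u + √34))
m(E(o))*128 = (2*(3 - 6)*((3 - 6) + √34))*128 = (2*(-3)*(-3 + √34))*128 = (18 - 6*√34)*128 = 2304 - 768*√34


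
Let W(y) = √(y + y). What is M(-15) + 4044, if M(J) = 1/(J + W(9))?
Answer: 279031/69 - √2/69 ≈ 4043.9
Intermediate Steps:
W(y) = √2*√y (W(y) = √(2*y) = √2*√y)
M(J) = 1/(J + 3*√2) (M(J) = 1/(J + √2*√9) = 1/(J + √2*3) = 1/(J + 3*√2))
M(-15) + 4044 = 1/(-15 + 3*√2) + 4044 = 4044 + 1/(-15 + 3*√2)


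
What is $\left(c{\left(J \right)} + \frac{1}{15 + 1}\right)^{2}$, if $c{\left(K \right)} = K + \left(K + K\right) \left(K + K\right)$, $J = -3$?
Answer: $\frac{279841}{256} \approx 1093.1$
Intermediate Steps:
$c{\left(K \right)} = K + 4 K^{2}$ ($c{\left(K \right)} = K + 2 K 2 K = K + 4 K^{2}$)
$\left(c{\left(J \right)} + \frac{1}{15 + 1}\right)^{2} = \left(- 3 \left(1 + 4 \left(-3\right)\right) + \frac{1}{15 + 1}\right)^{2} = \left(- 3 \left(1 - 12\right) + \frac{1}{16}\right)^{2} = \left(\left(-3\right) \left(-11\right) + \frac{1}{16}\right)^{2} = \left(33 + \frac{1}{16}\right)^{2} = \left(\frac{529}{16}\right)^{2} = \frac{279841}{256}$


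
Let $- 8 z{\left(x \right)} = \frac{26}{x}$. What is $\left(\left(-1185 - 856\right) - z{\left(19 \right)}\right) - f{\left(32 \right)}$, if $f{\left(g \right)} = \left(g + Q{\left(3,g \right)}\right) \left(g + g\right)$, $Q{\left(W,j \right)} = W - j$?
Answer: $- \frac{169695}{76} \approx -2232.8$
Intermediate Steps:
$z{\left(x \right)} = - \frac{13}{4 x}$ ($z{\left(x \right)} = - \frac{26 \frac{1}{x}}{8} = - \frac{13}{4 x}$)
$f{\left(g \right)} = 6 g$ ($f{\left(g \right)} = \left(g - \left(-3 + g\right)\right) \left(g + g\right) = 3 \cdot 2 g = 6 g$)
$\left(\left(-1185 - 856\right) - z{\left(19 \right)}\right) - f{\left(32 \right)} = \left(\left(-1185 - 856\right) - - \frac{13}{4 \cdot 19}\right) - 6 \cdot 32 = \left(\left(-1185 - 856\right) - \left(- \frac{13}{4}\right) \frac{1}{19}\right) - 192 = \left(-2041 - - \frac{13}{76}\right) - 192 = \left(-2041 + \frac{13}{76}\right) - 192 = - \frac{155103}{76} - 192 = - \frac{169695}{76}$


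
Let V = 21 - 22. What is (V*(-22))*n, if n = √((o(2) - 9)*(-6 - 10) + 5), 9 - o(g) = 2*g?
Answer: 22*√69 ≈ 182.75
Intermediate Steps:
o(g) = 9 - 2*g
n = √69 (n = √(((9 - 2*2) - 9)*(-6 - 10) + 5) = √(((9 - 4) - 9)*(-16) + 5) = √((5 - 9)*(-16) + 5) = √(-4*(-16) + 5) = √(64 + 5) = √69 ≈ 8.3066)
V = -1
(V*(-22))*n = (-1*(-22))*√69 = 22*√69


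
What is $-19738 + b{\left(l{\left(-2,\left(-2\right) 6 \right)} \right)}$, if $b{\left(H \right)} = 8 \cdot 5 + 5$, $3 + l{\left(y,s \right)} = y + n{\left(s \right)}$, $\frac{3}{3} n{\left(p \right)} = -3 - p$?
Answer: $-19693$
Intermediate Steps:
$n{\left(p \right)} = -3 - p$
$l{\left(y,s \right)} = -6 + y - s$ ($l{\left(y,s \right)} = -3 - \left(3 + s - y\right) = -6 + y - s$)
$b{\left(H \right)} = 45$ ($b{\left(H \right)} = 40 + 5 = 45$)
$-19738 + b{\left(l{\left(-2,\left(-2\right) 6 \right)} \right)} = -19738 + 45 = -19693$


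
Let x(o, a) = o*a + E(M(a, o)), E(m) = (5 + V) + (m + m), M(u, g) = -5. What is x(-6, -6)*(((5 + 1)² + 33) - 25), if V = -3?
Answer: 1232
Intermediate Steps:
E(m) = 2 + 2*m (E(m) = (5 - 3) + (m + m) = 2 + 2*m)
x(o, a) = -8 + a*o (x(o, a) = o*a + (2 + 2*(-5)) = a*o + (2 - 10) = a*o - 8 = -8 + a*o)
x(-6, -6)*(((5 + 1)² + 33) - 25) = (-8 - 6*(-6))*(((5 + 1)² + 33) - 25) = (-8 + 36)*((6² + 33) - 25) = 28*((36 + 33) - 25) = 28*(69 - 25) = 28*44 = 1232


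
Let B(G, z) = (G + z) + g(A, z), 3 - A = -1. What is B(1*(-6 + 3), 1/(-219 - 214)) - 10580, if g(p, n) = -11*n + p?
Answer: -4580697/433 ≈ -10579.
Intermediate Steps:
A = 4 (A = 3 - 1*(-1) = 3 + 1 = 4)
g(p, n) = p - 11*n
B(G, z) = 4 + G - 10*z (B(G, z) = (G + z) + (4 - 11*z) = 4 + G - 10*z)
B(1*(-6 + 3), 1/(-219 - 214)) - 10580 = (4 + 1*(-6 + 3) - 10/(-219 - 214)) - 10580 = (4 + 1*(-3) - 10/(-433)) - 10580 = (4 - 3 - 10*(-1/433)) - 10580 = (4 - 3 + 10/433) - 10580 = 443/433 - 10580 = -4580697/433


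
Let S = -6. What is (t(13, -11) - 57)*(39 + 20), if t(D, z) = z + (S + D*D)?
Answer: 5605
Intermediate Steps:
t(D, z) = -6 + z + D² (t(D, z) = z + (-6 + D*D) = z + (-6 + D²) = -6 + z + D²)
(t(13, -11) - 57)*(39 + 20) = ((-6 - 11 + 13²) - 57)*(39 + 20) = ((-6 - 11 + 169) - 57)*59 = (152 - 57)*59 = 95*59 = 5605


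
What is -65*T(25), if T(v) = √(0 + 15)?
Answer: -65*√15 ≈ -251.74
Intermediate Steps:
T(v) = √15
-65*T(25) = -65*√15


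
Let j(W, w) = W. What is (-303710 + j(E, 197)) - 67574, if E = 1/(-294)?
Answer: -109157497/294 ≈ -3.7128e+5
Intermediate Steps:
E = -1/294 ≈ -0.0034014
(-303710 + j(E, 197)) - 67574 = (-303710 - 1/294) - 67574 = -89290741/294 - 67574 = -109157497/294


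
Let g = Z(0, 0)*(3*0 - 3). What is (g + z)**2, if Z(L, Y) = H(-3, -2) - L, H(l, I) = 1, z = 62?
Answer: 3481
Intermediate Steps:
Z(L, Y) = 1 - L
g = -3 (g = (1 - 1*0)*(3*0 - 3) = (1 + 0)*(0 - 3) = 1*(-3) = -3)
(g + z)**2 = (-3 + 62)**2 = 59**2 = 3481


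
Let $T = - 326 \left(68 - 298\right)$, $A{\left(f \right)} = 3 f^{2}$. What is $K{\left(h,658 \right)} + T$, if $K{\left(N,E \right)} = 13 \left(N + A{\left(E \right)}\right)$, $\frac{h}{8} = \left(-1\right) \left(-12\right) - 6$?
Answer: $16961200$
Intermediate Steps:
$h = 48$ ($h = 8 \left(\left(-1\right) \left(-12\right) - 6\right) = 8 \left(12 - 6\right) = 8 \cdot 6 = 48$)
$K{\left(N,E \right)} = 13 N + 39 E^{2}$ ($K{\left(N,E \right)} = 13 \left(N + 3 E^{2}\right) = 13 N + 39 E^{2}$)
$T = 74980$ ($T = \left(-326\right) \left(-230\right) = 74980$)
$K{\left(h,658 \right)} + T = \left(13 \cdot 48 + 39 \cdot 658^{2}\right) + 74980 = \left(624 + 39 \cdot 432964\right) + 74980 = \left(624 + 16885596\right) + 74980 = 16886220 + 74980 = 16961200$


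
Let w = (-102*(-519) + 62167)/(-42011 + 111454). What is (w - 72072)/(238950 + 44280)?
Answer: -5004780791/19668340890 ≈ -0.25446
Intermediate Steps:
w = 115105/69443 (w = (52938 + 62167)/69443 = 115105*(1/69443) = 115105/69443 ≈ 1.6575)
(w - 72072)/(238950 + 44280) = (115105/69443 - 72072)/(238950 + 44280) = -5004780791/69443/283230 = -5004780791/69443*1/283230 = -5004780791/19668340890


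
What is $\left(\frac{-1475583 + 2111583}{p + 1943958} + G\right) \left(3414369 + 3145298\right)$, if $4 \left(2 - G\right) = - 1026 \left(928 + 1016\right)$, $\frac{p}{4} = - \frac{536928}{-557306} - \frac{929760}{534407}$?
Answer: $\frac{31562270698761513364007844598}{9649410677751863} \approx 3.2709 \cdot 10^{12}$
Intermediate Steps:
$p = - \frac{462445489728}{148914113771}$ ($p = 4 \left(- \frac{536928}{-557306} - \frac{929760}{534407}\right) = 4 \left(\left(-536928\right) \left(- \frac{1}{557306}\right) - \frac{929760}{534407}\right) = 4 \left(\frac{268464}{278653} - \frac{929760}{534407}\right) = 4 \left(- \frac{115611372432}{148914113771}\right) = - \frac{462445489728}{148914113771} \approx -3.1054$)
$G = 498638$ ($G = 2 - \frac{\left(-1026\right) \left(928 + 1016\right)}{4} = 2 - \frac{\left(-1026\right) 1944}{4} = 2 - -498636 = 2 + 498636 = 498638$)
$\left(\frac{-1475583 + 2111583}{p + 1943958} + G\right) \left(3414369 + 3145298\right) = \left(\frac{-1475583 + 2111583}{- \frac{462445489728}{148914113771} + 1943958} + 498638\right) \left(3414369 + 3145298\right) = \left(\frac{636000}{\frac{289482320332555890}{148914113771}} + 498638\right) 6559667 = \left(636000 \cdot \frac{148914113771}{289482320332555890} + 498638\right) 6559667 = \left(\frac{3156979211945200}{9649410677751863} + 498638\right) 6559667 = \frac{4811565998512045407794}{9649410677751863} \cdot 6559667 = \frac{31562270698761513364007844598}{9649410677751863}$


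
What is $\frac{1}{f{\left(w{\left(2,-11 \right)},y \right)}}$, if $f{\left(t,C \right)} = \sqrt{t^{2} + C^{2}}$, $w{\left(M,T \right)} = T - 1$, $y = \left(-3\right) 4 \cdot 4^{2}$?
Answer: $\frac{\sqrt{257}}{3084} \approx 0.0051982$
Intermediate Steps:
$y = -192$ ($y = \left(-12\right) 16 = -192$)
$w{\left(M,T \right)} = -1 + T$
$f{\left(t,C \right)} = \sqrt{C^{2} + t^{2}}$
$\frac{1}{f{\left(w{\left(2,-11 \right)},y \right)}} = \frac{1}{\sqrt{\left(-192\right)^{2} + \left(-1 - 11\right)^{2}}} = \frac{1}{\sqrt{36864 + \left(-12\right)^{2}}} = \frac{1}{\sqrt{36864 + 144}} = \frac{1}{\sqrt{37008}} = \frac{1}{12 \sqrt{257}} = \frac{\sqrt{257}}{3084}$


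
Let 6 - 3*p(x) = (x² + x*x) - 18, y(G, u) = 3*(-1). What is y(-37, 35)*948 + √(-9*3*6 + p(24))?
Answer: -2844 + I*√538 ≈ -2844.0 + 23.195*I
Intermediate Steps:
y(G, u) = -3
p(x) = 8 - 2*x²/3 (p(x) = 2 - ((x² + x*x) - 18)/3 = 2 - ((x² + x²) - 18)/3 = 2 - (2*x² - 18)/3 = 2 - (-18 + 2*x²)/3 = 2 + (6 - 2*x²/3) = 8 - 2*x²/3)
y(-37, 35)*948 + √(-9*3*6 + p(24)) = -3*948 + √(-9*3*6 + (8 - ⅔*24²)) = -2844 + √(-27*6 + (8 - ⅔*576)) = -2844 + √(-162 + (8 - 384)) = -2844 + √(-162 - 376) = -2844 + √(-538) = -2844 + I*√538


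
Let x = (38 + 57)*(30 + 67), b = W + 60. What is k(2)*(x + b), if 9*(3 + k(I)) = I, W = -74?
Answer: -76675/3 ≈ -25558.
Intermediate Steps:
k(I) = -3 + I/9
b = -14 (b = -74 + 60 = -14)
x = 9215 (x = 95*97 = 9215)
k(2)*(x + b) = (-3 + (1/9)*2)*(9215 - 14) = (-3 + 2/9)*9201 = -25/9*9201 = -76675/3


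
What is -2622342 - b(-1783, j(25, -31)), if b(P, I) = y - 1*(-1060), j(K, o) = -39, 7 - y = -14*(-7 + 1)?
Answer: -2623325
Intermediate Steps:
y = -77 (y = 7 - (-14)*(-7 + 1) = 7 - (-14)*(-6) = 7 - 1*84 = 7 - 84 = -77)
b(P, I) = 983 (b(P, I) = -77 - 1*(-1060) = -77 + 1060 = 983)
-2622342 - b(-1783, j(25, -31)) = -2622342 - 1*983 = -2622342 - 983 = -2623325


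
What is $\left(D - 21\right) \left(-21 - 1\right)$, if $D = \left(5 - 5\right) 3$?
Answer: $462$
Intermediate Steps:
$D = 0$ ($D = \left(5 - 5\right) 3 = 0 \cdot 3 = 0$)
$\left(D - 21\right) \left(-21 - 1\right) = \left(0 - 21\right) \left(-21 - 1\right) = \left(0 - 21\right) \left(-22\right) = \left(-21\right) \left(-22\right) = 462$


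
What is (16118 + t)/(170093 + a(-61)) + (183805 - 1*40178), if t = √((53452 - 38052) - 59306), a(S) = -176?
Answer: 24404685077/169917 + I*√43906/169917 ≈ 1.4363e+5 + 0.0012332*I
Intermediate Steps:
t = I*√43906 (t = √(15400 - 59306) = √(-43906) = I*√43906 ≈ 209.54*I)
(16118 + t)/(170093 + a(-61)) + (183805 - 1*40178) = (16118 + I*√43906)/(170093 - 176) + (183805 - 1*40178) = (16118 + I*√43906)/169917 + (183805 - 40178) = (16118 + I*√43906)*(1/169917) + 143627 = (16118/169917 + I*√43906/169917) + 143627 = 24404685077/169917 + I*√43906/169917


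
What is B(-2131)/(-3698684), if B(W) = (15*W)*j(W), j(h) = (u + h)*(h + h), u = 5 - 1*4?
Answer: 72545046975/924671 ≈ 78455.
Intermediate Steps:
u = 1 (u = 5 - 4 = 1)
j(h) = 2*h*(1 + h) (j(h) = (1 + h)*(h + h) = (1 + h)*(2*h) = 2*h*(1 + h))
B(W) = 30*W²*(1 + W) (B(W) = (15*W)*(2*W*(1 + W)) = 30*W²*(1 + W))
B(-2131)/(-3698684) = (30*(-2131)²*(1 - 2131))/(-3698684) = (30*4541161*(-2130))*(-1/3698684) = -290180187900*(-1/3698684) = 72545046975/924671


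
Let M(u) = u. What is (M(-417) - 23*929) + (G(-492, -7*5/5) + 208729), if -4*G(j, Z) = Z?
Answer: 747787/4 ≈ 1.8695e+5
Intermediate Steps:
G(j, Z) = -Z/4
(M(-417) - 23*929) + (G(-492, -7*5/5) + 208729) = (-417 - 23*929) + (-(-7*5)/(4*5) + 208729) = (-417 - 21367) + (-(-35)/(4*5) + 208729) = -21784 + (-1/4*(-7) + 208729) = -21784 + (7/4 + 208729) = -21784 + 834923/4 = 747787/4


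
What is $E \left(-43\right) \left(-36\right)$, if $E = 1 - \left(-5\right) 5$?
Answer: $40248$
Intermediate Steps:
$E = 26$ ($E = 1 - -25 = 1 + 25 = 26$)
$E \left(-43\right) \left(-36\right) = 26 \left(-43\right) \left(-36\right) = \left(-1118\right) \left(-36\right) = 40248$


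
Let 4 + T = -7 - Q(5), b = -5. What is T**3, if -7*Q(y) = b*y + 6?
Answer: -884736/343 ≈ -2579.4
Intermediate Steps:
Q(y) = -6/7 + 5*y/7 (Q(y) = -(-5*y + 6)/7 = -(6 - 5*y)/7 = -6/7 + 5*y/7)
T = -96/7 (T = -4 + (-7 - (-6/7 + (5/7)*5)) = -4 + (-7 - (-6/7 + 25/7)) = -4 + (-7 - 1*19/7) = -4 + (-7 - 19/7) = -4 - 68/7 = -96/7 ≈ -13.714)
T**3 = (-96/7)**3 = -884736/343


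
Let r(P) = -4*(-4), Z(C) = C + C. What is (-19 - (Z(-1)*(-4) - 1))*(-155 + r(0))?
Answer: 3614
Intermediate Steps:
Z(C) = 2*C
r(P) = 16
(-19 - (Z(-1)*(-4) - 1))*(-155 + r(0)) = (-19 - ((2*(-1))*(-4) - 1))*(-155 + 16) = (-19 - (-2*(-4) - 1))*(-139) = (-19 - (8 - 1))*(-139) = (-19 - 1*7)*(-139) = (-19 - 7)*(-139) = -26*(-139) = 3614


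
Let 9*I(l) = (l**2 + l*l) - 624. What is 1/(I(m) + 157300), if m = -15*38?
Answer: 3/688292 ≈ 4.3586e-6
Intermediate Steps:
m = -570
I(l) = -208/3 + 2*l**2/9 (I(l) = ((l**2 + l*l) - 624)/9 = ((l**2 + l**2) - 624)/9 = (2*l**2 - 624)/9 = (-624 + 2*l**2)/9 = -208/3 + 2*l**2/9)
1/(I(m) + 157300) = 1/((-208/3 + (2/9)*(-570)**2) + 157300) = 1/((-208/3 + (2/9)*324900) + 157300) = 1/((-208/3 + 72200) + 157300) = 1/(216392/3 + 157300) = 1/(688292/3) = 3/688292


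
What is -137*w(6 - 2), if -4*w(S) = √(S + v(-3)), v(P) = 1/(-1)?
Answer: 137*√3/4 ≈ 59.323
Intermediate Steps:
v(P) = -1 (v(P) = 1*(-1) = -1)
w(S) = -√(-1 + S)/4 (w(S) = -√(S - 1)/4 = -√(-1 + S)/4)
-137*w(6 - 2) = -(-137)*√(-1 + (6 - 2))/4 = -(-137)*√(-1 + 4)/4 = -(-137)*√3/4 = 137*√3/4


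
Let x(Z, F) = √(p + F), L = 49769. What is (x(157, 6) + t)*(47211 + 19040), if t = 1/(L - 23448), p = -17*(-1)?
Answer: 66251/26321 + 66251*√23 ≈ 3.1773e+5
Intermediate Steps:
p = 17
t = 1/26321 (t = 1/(49769 - 23448) = 1/26321 ≈ 3.7992e-5)
x(Z, F) = √(17 + F)
(x(157, 6) + t)*(47211 + 19040) = (√(17 + 6) + 1/26321)*(47211 + 19040) = (√23 + 1/26321)*66251 = (1/26321 + √23)*66251 = 66251/26321 + 66251*√23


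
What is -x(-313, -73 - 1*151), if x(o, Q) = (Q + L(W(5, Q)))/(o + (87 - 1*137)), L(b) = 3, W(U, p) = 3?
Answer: -221/363 ≈ -0.60882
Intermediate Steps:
x(o, Q) = (3 + Q)/(-50 + o) (x(o, Q) = (Q + 3)/(o + (87 - 1*137)) = (3 + Q)/(o + (87 - 137)) = (3 + Q)/(o - 50) = (3 + Q)/(-50 + o))
-x(-313, -73 - 1*151) = -(3 + (-73 - 1*151))/(-50 - 313) = -(3 + (-73 - 151))/(-363) = -(-1)*(3 - 224)/363 = -(-1)*(-221)/363 = -1*221/363 = -221/363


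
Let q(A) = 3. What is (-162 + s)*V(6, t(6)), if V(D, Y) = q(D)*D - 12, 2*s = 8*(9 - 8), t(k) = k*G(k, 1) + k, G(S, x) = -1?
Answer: -948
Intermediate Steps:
t(k) = 0 (t(k) = k*(-1) + k = -k + k = 0)
s = 4 (s = (8*(9 - 8))/2 = (8*1)/2 = (½)*8 = 4)
V(D, Y) = -12 + 3*D (V(D, Y) = 3*D - 12 = -12 + 3*D)
(-162 + s)*V(6, t(6)) = (-162 + 4)*(-12 + 3*6) = -158*(-12 + 18) = -158*6 = -948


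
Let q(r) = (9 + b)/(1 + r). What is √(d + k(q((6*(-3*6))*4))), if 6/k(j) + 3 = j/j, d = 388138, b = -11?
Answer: √388135 ≈ 623.00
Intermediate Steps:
q(r) = -2/(1 + r) (q(r) = (9 - 11)/(1 + r) = -2/(1 + r))
k(j) = -3 (k(j) = 6/(-3 + j/j) = 6/(-3 + 1) = 6/(-2) = 6*(-½) = -3)
√(d + k(q((6*(-3*6))*4))) = √(388138 - 3) = √388135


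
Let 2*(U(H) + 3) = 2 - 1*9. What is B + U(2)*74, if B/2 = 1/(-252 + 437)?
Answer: -88983/185 ≈ -480.99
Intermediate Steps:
U(H) = -13/2 (U(H) = -3 + (2 - 1*9)/2 = -3 + (2 - 9)/2 = -3 + (½)*(-7) = -3 - 7/2 = -13/2)
B = 2/185 (B = 2/(-252 + 437) = 2/185 ≈ 0.010811)
B + U(2)*74 = 2/185 - 13/2*74 = 2/185 - 481 = -88983/185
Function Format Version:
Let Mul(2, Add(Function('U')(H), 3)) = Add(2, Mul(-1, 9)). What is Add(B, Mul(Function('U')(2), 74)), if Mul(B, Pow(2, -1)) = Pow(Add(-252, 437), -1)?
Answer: Rational(-88983, 185) ≈ -480.99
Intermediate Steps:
Function('U')(H) = Rational(-13, 2) (Function('U')(H) = Add(-3, Mul(Rational(1, 2), Add(2, Mul(-1, 9)))) = Add(-3, Mul(Rational(1, 2), Add(2, -9))) = Add(-3, Mul(Rational(1, 2), -7)) = Add(-3, Rational(-7, 2)) = Rational(-13, 2))
B = Rational(2, 185) (B = Mul(2, Pow(Add(-252, 437), -1)) = Mul(2, Pow(185, -1)) = Mul(2, Rational(1, 185)) = Rational(2, 185) ≈ 0.010811)
Add(B, Mul(Function('U')(2), 74)) = Add(Rational(2, 185), Mul(Rational(-13, 2), 74)) = Add(Rational(2, 185), -481) = Rational(-88983, 185)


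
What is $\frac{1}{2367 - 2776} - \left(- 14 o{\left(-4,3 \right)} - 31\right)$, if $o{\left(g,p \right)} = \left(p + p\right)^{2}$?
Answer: $\frac{218814}{409} \approx 535.0$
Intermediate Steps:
$o{\left(g,p \right)} = 4 p^{2}$ ($o{\left(g,p \right)} = \left(2 p\right)^{2} = 4 p^{2}$)
$\frac{1}{2367 - 2776} - \left(- 14 o{\left(-4,3 \right)} - 31\right) = \frac{1}{2367 - 2776} - \left(- 14 \cdot 4 \cdot 3^{2} - 31\right) = \frac{1}{-409} - \left(- 14 \cdot 4 \cdot 9 - 31\right) = - \frac{1}{409} - \left(\left(-14\right) 36 - 31\right) = - \frac{1}{409} - \left(-504 - 31\right) = - \frac{1}{409} - -535 = - \frac{1}{409} + 535 = \frac{218814}{409}$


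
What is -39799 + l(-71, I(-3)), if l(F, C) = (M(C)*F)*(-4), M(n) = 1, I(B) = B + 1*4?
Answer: -39515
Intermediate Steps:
I(B) = 4 + B (I(B) = B + 4 = 4 + B)
l(F, C) = -4*F (l(F, C) = (1*F)*(-4) = F*(-4) = -4*F)
-39799 + l(-71, I(-3)) = -39799 - 4*(-71) = -39799 + 284 = -39515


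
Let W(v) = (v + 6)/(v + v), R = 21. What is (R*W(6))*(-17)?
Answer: -357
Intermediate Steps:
W(v) = (6 + v)/(2*v) (W(v) = (6 + v)/((2*v)) = (6 + v)*(1/(2*v)) = (6 + v)/(2*v))
(R*W(6))*(-17) = (21*((1/2)*(6 + 6)/6))*(-17) = (21*((1/2)*(1/6)*12))*(-17) = (21*1)*(-17) = 21*(-17) = -357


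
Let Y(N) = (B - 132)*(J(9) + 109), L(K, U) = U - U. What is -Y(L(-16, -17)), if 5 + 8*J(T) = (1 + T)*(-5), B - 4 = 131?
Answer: -2451/8 ≈ -306.38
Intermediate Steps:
B = 135 (B = 4 + 131 = 135)
L(K, U) = 0
J(T) = -5/4 - 5*T/8 (J(T) = -5/8 + ((1 + T)*(-5))/8 = -5/8 + (-5 - 5*T)/8 = -5/8 + (-5/8 - 5*T/8) = -5/4 - 5*T/8)
Y(N) = 2451/8 (Y(N) = (135 - 132)*((-5/4 - 5/8*9) + 109) = 3*((-5/4 - 45/8) + 109) = 3*(-55/8 + 109) = 3*(817/8) = 2451/8)
-Y(L(-16, -17)) = -1*2451/8 = -2451/8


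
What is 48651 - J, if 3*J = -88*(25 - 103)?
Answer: 46363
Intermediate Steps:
J = 2288 (J = (-88*(25 - 103))/3 = (-88*(-78))/3 = (⅓)*6864 = 2288)
48651 - J = 48651 - 1*2288 = 48651 - 2288 = 46363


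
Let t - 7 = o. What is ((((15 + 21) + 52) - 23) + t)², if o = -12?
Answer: 3600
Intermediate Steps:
t = -5 (t = 7 - 12 = -5)
((((15 + 21) + 52) - 23) + t)² = ((((15 + 21) + 52) - 23) - 5)² = (((36 + 52) - 23) - 5)² = ((88 - 23) - 5)² = (65 - 5)² = 60² = 3600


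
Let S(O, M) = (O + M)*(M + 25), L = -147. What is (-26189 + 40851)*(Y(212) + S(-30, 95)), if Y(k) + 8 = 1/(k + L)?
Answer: 7426024422/65 ≈ 1.1425e+8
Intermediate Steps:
S(O, M) = (25 + M)*(M + O) (S(O, M) = (M + O)*(25 + M) = (25 + M)*(M + O))
Y(k) = -8 + 1/(-147 + k) (Y(k) = -8 + 1/(k - 147) = -8 + 1/(-147 + k))
(-26189 + 40851)*(Y(212) + S(-30, 95)) = (-26189 + 40851)*((1177 - 8*212)/(-147 + 212) + (95**2 + 25*95 + 25*(-30) + 95*(-30))) = 14662*((1177 - 1696)/65 + (9025 + 2375 - 750 - 2850)) = 14662*((1/65)*(-519) + 7800) = 14662*(-519/65 + 7800) = 14662*(506481/65) = 7426024422/65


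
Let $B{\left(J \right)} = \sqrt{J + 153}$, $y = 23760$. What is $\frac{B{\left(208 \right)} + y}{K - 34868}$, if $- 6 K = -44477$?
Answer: $- \frac{20382}{23533} \approx -0.8661$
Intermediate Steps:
$K = \frac{44477}{6}$ ($K = \left(- \frac{1}{6}\right) \left(-44477\right) = \frac{44477}{6} \approx 7412.8$)
$B{\left(J \right)} = \sqrt{153 + J}$
$\frac{B{\left(208 \right)} + y}{K - 34868} = \frac{\sqrt{153 + 208} + 23760}{\frac{44477}{6} - 34868} = \frac{\sqrt{361} + 23760}{- \frac{164731}{6}} = \left(19 + 23760\right) \left(- \frac{6}{164731}\right) = 23779 \left(- \frac{6}{164731}\right) = - \frac{20382}{23533}$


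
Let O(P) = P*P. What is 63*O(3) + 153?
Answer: 720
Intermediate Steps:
O(P) = P²
63*O(3) + 153 = 63*3² + 153 = 63*9 + 153 = 567 + 153 = 720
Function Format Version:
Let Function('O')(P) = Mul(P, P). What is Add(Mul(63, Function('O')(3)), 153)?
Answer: 720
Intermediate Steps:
Function('O')(P) = Pow(P, 2)
Add(Mul(63, Function('O')(3)), 153) = Add(Mul(63, Pow(3, 2)), 153) = Add(Mul(63, 9), 153) = Add(567, 153) = 720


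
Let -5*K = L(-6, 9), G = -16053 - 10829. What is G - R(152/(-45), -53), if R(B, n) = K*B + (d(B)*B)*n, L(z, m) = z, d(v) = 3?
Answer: -2056126/75 ≈ -27415.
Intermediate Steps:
G = -26882
K = 6/5 (K = -⅕*(-6) = 6/5 ≈ 1.2000)
R(B, n) = 6*B/5 + 3*B*n (R(B, n) = 6*B/5 + (3*B)*n = 6*B/5 + 3*B*n)
G - R(152/(-45), -53) = -26882 - 3*152/(-45)*(2 + 5*(-53))/5 = -26882 - 3*152*(-1/45)*(2 - 265)/5 = -26882 - 3*(-152)*(-263)/(5*45) = -26882 - 1*39976/75 = -26882 - 39976/75 = -2056126/75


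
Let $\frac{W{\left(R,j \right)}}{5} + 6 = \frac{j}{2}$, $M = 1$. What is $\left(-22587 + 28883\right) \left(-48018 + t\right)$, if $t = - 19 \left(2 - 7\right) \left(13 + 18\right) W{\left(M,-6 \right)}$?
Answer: $-1136698728$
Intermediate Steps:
$W{\left(R,j \right)} = -30 + \frac{5 j}{2}$ ($W{\left(R,j \right)} = -30 + 5 \frac{j}{2} = -30 + \frac{5 j}{2}$)
$t = -132525$ ($t = - 19 \left(2 - 7\right) \left(13 + 18\right) \left(-30 + \frac{5}{2} \left(-6\right)\right) = - 19 \left(\left(-5\right) 31\right) \left(-30 - 15\right) = \left(-19\right) \left(-155\right) \left(-45\right) = 2945 \left(-45\right) = -132525$)
$\left(-22587 + 28883\right) \left(-48018 + t\right) = \left(-22587 + 28883\right) \left(-48018 - 132525\right) = 6296 \left(-180543\right) = -1136698728$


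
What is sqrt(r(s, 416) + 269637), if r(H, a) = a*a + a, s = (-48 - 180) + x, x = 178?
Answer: sqrt(443109) ≈ 665.66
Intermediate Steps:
s = -50 (s = (-48 - 180) + 178 = -228 + 178 = -50)
r(H, a) = a + a**2 (r(H, a) = a**2 + a = a + a**2)
sqrt(r(s, 416) + 269637) = sqrt(416*(1 + 416) + 269637) = sqrt(416*417 + 269637) = sqrt(173472 + 269637) = sqrt(443109)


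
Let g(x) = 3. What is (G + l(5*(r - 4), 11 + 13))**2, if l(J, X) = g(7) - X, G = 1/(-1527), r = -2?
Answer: 1028356624/2331729 ≈ 441.03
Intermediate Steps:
G = -1/1527 ≈ -0.00065488
l(J, X) = 3 - X
(G + l(5*(r - 4), 11 + 13))**2 = (-1/1527 + (3 - (11 + 13)))**2 = (-1/1527 + (3 - 1*24))**2 = (-1/1527 + (3 - 24))**2 = (-1/1527 - 21)**2 = (-32068/1527)**2 = 1028356624/2331729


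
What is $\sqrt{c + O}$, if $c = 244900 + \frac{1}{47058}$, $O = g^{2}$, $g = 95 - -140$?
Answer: $\frac{\sqrt{664613416167558}}{47058} \approx 547.84$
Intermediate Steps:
$g = 235$ ($g = 95 + 140 = 235$)
$O = 55225$ ($O = 235^{2} = 55225$)
$c = \frac{11524504201}{47058}$ ($c = 244900 + \frac{1}{47058} = \frac{11524504201}{47058} \approx 2.449 \cdot 10^{5}$)
$\sqrt{c + O} = \sqrt{\frac{11524504201}{47058} + 55225} = \sqrt{\frac{14123282251}{47058}} = \frac{\sqrt{664613416167558}}{47058}$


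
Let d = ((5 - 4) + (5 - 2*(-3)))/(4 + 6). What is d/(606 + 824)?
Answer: 3/3575 ≈ 0.00083916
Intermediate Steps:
d = 6/5 (d = (1 + (5 + 6))/10 = (1 + 11)*(⅒) = 12*(⅒) = 6/5 ≈ 1.2000)
d/(606 + 824) = (6/5)/(606 + 824) = (6/5)/1430 = (1/1430)*(6/5) = 3/3575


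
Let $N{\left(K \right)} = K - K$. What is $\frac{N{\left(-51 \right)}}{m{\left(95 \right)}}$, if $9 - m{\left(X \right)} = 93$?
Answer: $0$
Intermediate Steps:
$N{\left(K \right)} = 0$
$m{\left(X \right)} = -84$ ($m{\left(X \right)} = 9 - 93 = -84$)
$\frac{N{\left(-51 \right)}}{m{\left(95 \right)}} = \frac{0}{-84} = 0 \left(- \frac{1}{84}\right) = 0$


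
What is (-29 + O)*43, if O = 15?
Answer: -602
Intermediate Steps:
(-29 + O)*43 = (-29 + 15)*43 = -14*43 = -602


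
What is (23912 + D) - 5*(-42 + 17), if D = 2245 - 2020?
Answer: 24262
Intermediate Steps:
D = 225
(23912 + D) - 5*(-42 + 17) = (23912 + 225) - 5*(-42 + 17) = 24137 - 5*(-25) = 24137 + 125 = 24262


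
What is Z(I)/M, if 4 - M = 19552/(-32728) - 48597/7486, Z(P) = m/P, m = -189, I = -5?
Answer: 5788167714/1698035075 ≈ 3.4087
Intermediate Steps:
Z(P) = -189/P
M = 339607015/30625226 (M = 4 - (19552/(-32728) - 48597/7486) = 4 - (19552*(-1/32728) - 48597*1/7486) = 4 - (-2444/4091 - 48597/7486) = 4 - 1*(-217106111/30625226) = 4 + 217106111/30625226 = 339607015/30625226 ≈ 11.089)
Z(I)/M = (-189/(-5))/(339607015/30625226) = -189*(-1/5)*(30625226/339607015) = (189/5)*(30625226/339607015) = 5788167714/1698035075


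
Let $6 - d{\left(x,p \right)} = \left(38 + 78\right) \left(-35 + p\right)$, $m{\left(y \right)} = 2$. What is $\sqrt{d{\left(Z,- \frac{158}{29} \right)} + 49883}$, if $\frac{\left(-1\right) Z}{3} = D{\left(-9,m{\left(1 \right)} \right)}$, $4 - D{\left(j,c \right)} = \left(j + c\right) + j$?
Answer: $\sqrt{54581} \approx 233.63$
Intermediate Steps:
$D{\left(j,c \right)} = 4 - c - 2 j$ ($D{\left(j,c \right)} = 4 - \left(\left(j + c\right) + j\right) = 4 - \left(\left(c + j\right) + j\right) = 4 - \left(c + 2 j\right) = 4 - c - 2 j$)
$Z = -60$ ($Z = - 3 \left(4 - 2 - -18\right) = - 3 \left(4 - 2 + 18\right) = \left(-3\right) 20 = -60$)
$d{\left(x,p \right)} = 4066 - 116 p$ ($d{\left(x,p \right)} = 6 - \left(38 + 78\right) \left(-35 + p\right) = 6 - 116 \left(-35 + p\right) = 6 - \left(-4060 + 116 p\right) = 4066 - 116 p$)
$\sqrt{d{\left(Z,- \frac{158}{29} \right)} + 49883} = \sqrt{\left(4066 - 116 \left(- \frac{158}{29}\right)\right) + 49883} = \sqrt{\left(4066 - 116 \left(\left(-158\right) \frac{1}{29}\right)\right) + 49883} = \sqrt{\left(4066 - -632\right) + 49883} = \sqrt{\left(4066 + 632\right) + 49883} = \sqrt{4698 + 49883} = \sqrt{54581}$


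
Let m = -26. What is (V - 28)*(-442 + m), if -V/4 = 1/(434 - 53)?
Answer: 1664832/127 ≈ 13109.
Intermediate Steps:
V = -4/381 (V = -4/(434 - 53) = -4/381 ≈ -0.010499)
(V - 28)*(-442 + m) = (-4/381 - 28)*(-442 - 26) = -10672/381*(-468) = 1664832/127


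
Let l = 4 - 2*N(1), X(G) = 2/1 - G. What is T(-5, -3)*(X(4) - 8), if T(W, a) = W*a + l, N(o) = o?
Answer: -170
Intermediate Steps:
X(G) = 2 - G (X(G) = 2*1 - G = 2 - G)
l = 2 (l = 4 - 2*1 = 4 - 2 = 2)
T(W, a) = 2 + W*a (T(W, a) = W*a + 2 = 2 + W*a)
T(-5, -3)*(X(4) - 8) = (2 - 5*(-3))*((2 - 1*4) - 8) = (2 + 15)*((2 - 4) - 8) = 17*(-2 - 8) = 17*(-10) = -170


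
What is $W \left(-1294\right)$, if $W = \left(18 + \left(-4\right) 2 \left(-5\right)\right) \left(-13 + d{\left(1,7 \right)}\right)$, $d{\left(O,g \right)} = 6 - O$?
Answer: $600416$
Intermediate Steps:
$W = -464$ ($W = \left(18 + \left(-4\right) 2 \left(-5\right)\right) \left(-13 + \left(6 - 1\right)\right) = \left(18 - -40\right) \left(-13 + \left(6 - 1\right)\right) = \left(18 + 40\right) \left(-13 + 5\right) = 58 \left(-8\right) = -464$)
$W \left(-1294\right) = \left(-464\right) \left(-1294\right) = 600416$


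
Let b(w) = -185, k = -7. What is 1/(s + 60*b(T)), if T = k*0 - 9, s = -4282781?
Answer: -1/4293881 ≈ -2.3289e-7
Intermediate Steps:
T = -9 (T = -7*0 - 9 = 0 - 9 = -9)
1/(s + 60*b(T)) = 1/(-4282781 + 60*(-185)) = 1/(-4282781 - 11100) = 1/(-4293881) = -1/4293881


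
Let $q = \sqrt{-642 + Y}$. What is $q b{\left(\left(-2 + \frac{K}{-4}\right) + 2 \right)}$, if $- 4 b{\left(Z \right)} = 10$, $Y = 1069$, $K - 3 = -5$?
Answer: $- \frac{5 \sqrt{427}}{2} \approx -51.66$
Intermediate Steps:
$K = -2$ ($K = 3 - 5 = -2$)
$b{\left(Z \right)} = - \frac{5}{2}$ ($b{\left(Z \right)} = \left(- \frac{1}{4}\right) 10 = - \frac{5}{2}$)
$q = \sqrt{427}$ ($q = \sqrt{-642 + 1069} = \sqrt{427} \approx 20.664$)
$q b{\left(\left(-2 + \frac{K}{-4}\right) + 2 \right)} = \sqrt{427} \left(- \frac{5}{2}\right) = - \frac{5 \sqrt{427}}{2}$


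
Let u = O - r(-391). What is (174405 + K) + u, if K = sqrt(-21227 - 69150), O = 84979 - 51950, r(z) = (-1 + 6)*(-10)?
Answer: 207484 + I*sqrt(90377) ≈ 2.0748e+5 + 300.63*I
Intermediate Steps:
r(z) = -50 (r(z) = 5*(-10) = -50)
O = 33029
K = I*sqrt(90377) (K = sqrt(-90377) = I*sqrt(90377) ≈ 300.63*I)
u = 33079 (u = 33029 - 1*(-50) = 33029 + 50 = 33079)
(174405 + K) + u = (174405 + I*sqrt(90377)) + 33079 = 207484 + I*sqrt(90377)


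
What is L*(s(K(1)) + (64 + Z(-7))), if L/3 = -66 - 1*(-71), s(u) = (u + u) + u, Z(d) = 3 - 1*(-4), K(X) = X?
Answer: 1110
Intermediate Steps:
Z(d) = 7 (Z(d) = 3 + 4 = 7)
s(u) = 3*u (s(u) = 2*u + u = 3*u)
L = 15 (L = 3*(-66 - 1*(-71)) = 3*(-66 + 71) = 3*5 = 15)
L*(s(K(1)) + (64 + Z(-7))) = 15*(3*1 + (64 + 7)) = 15*(3 + 71) = 15*74 = 1110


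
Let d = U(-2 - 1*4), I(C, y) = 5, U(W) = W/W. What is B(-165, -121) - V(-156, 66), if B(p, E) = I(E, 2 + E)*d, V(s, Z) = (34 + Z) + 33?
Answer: -128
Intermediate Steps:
U(W) = 1
V(s, Z) = 67 + Z
d = 1
B(p, E) = 5 (B(p, E) = 5*1 = 5)
B(-165, -121) - V(-156, 66) = 5 - (67 + 66) = 5 - 1*133 = 5 - 133 = -128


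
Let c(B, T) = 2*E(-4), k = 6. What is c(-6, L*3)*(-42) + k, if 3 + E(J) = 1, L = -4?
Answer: 174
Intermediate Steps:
E(J) = -2 (E(J) = -3 + 1 = -2)
c(B, T) = -4 (c(B, T) = 2*(-2) = -4)
c(-6, L*3)*(-42) + k = -4*(-42) + 6 = 168 + 6 = 174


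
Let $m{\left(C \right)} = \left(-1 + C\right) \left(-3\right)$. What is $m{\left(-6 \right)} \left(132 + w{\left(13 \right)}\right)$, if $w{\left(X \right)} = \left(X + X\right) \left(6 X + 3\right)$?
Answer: $46998$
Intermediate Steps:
$m{\left(C \right)} = 3 - 3 C$
$w{\left(X \right)} = 2 X \left(3 + 6 X\right)$
$m{\left(-6 \right)} \left(132 + w{\left(13 \right)}\right) = \left(3 - -18\right) \left(132 + 6 \cdot 13 \left(1 + 2 \cdot 13\right)\right) = \left(3 + 18\right) \left(132 + 6 \cdot 13 \left(1 + 26\right)\right) = 21 \left(132 + 6 \cdot 13 \cdot 27\right) = 21 \left(132 + 2106\right) = 21 \cdot 2238 = 46998$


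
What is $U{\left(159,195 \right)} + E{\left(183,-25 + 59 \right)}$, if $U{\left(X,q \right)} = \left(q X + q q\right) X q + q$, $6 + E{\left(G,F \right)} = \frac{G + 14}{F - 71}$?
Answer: $\frac{79190187346}{37} \approx 2.1403 \cdot 10^{9}$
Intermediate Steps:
$E{\left(G,F \right)} = -6 + \frac{14 + G}{-71 + F}$ ($E{\left(G,F \right)} = -6 + \frac{G + 14}{F - 71} = -6 + \frac{14 + G}{-71 + F}$)
$U{\left(X,q \right)} = q + X q \left(q^{2} + X q\right)$ ($U{\left(X,q \right)} = \left(X q + q^{2}\right) X q + q = \left(q^{2} + X q\right) X q + q = X \left(q^{2} + X q\right) q + q = X q \left(q^{2} + X q\right) + q = q + X q \left(q^{2} + X q\right)$)
$U{\left(159,195 \right)} + E{\left(183,-25 + 59 \right)} = 195 \left(1 + 159 \cdot 195^{2} + 195 \cdot 159^{2}\right) + \frac{440 + 183 - 6 \left(-25 + 59\right)}{-71 + \left(-25 + 59\right)} = 195 \left(1 + 159 \cdot 38025 + 195 \cdot 25281\right) + \frac{440 + 183 - 204}{-71 + 34} = 195 \left(1 + 6045975 + 4929795\right) + \frac{440 + 183 - 204}{-37} = 195 \cdot 10975771 - \frac{419}{37} = 2140275345 - \frac{419}{37} = \frac{79190187346}{37}$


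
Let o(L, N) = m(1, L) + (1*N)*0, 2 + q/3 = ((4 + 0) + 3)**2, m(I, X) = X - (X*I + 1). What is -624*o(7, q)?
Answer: 624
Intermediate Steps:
m(I, X) = -1 + X - I*X (m(I, X) = X - (I*X + 1) = X - (1 + I*X) = X + (-1 - I*X) = -1 + X - I*X)
q = 141 (q = -6 + 3*((4 + 0) + 3)**2 = -6 + 3*(4 + 3)**2 = -6 + 3*7**2 = -6 + 3*49 = -6 + 147 = 141)
o(L, N) = -1 (o(L, N) = (-1 + L - 1*1*L) + (1*N)*0 = (-1 + L - L) + N*0 = -1 + 0 = -1)
-624*o(7, q) = -624*(-1) = 624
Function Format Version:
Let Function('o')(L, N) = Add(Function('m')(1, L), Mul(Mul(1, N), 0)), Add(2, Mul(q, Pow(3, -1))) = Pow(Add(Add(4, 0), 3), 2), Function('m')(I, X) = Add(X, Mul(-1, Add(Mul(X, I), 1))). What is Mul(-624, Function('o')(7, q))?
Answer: 624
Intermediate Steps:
Function('m')(I, X) = Add(-1, X, Mul(-1, I, X)) (Function('m')(I, X) = Add(X, Mul(-1, Add(Mul(I, X), 1))) = Add(X, Mul(-1, Add(1, Mul(I, X)))) = Add(X, Add(-1, Mul(-1, I, X))) = Add(-1, X, Mul(-1, I, X)))
q = 141 (q = Add(-6, Mul(3, Pow(Add(Add(4, 0), 3), 2))) = Add(-6, Mul(3, Pow(Add(4, 3), 2))) = Add(-6, Mul(3, Pow(7, 2))) = Add(-6, Mul(3, 49)) = Add(-6, 147) = 141)
Function('o')(L, N) = -1 (Function('o')(L, N) = Add(Add(-1, L, Mul(-1, 1, L)), Mul(Mul(1, N), 0)) = Add(Add(-1, L, Mul(-1, L)), Mul(N, 0)) = Add(-1, 0) = -1)
Mul(-624, Function('o')(7, q)) = Mul(-624, -1) = 624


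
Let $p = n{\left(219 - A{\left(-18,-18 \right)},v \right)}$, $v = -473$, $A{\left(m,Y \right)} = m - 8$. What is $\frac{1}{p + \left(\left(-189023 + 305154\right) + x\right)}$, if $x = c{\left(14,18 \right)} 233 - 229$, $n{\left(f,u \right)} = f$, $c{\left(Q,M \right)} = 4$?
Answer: $\frac{1}{117079} \approx 8.5412 \cdot 10^{-6}$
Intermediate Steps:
$A{\left(m,Y \right)} = -8 + m$
$x = 703$ ($x = 4 \cdot 233 - 229 = 932 - 229 = 703$)
$p = 245$ ($p = 219 - \left(-8 - 18\right) = 219 - -26 = 219 + 26 = 245$)
$\frac{1}{p + \left(\left(-189023 + 305154\right) + x\right)} = \frac{1}{245 + \left(\left(-189023 + 305154\right) + 703\right)} = \frac{1}{245 + \left(116131 + 703\right)} = \frac{1}{245 + 116834} = \frac{1}{117079}$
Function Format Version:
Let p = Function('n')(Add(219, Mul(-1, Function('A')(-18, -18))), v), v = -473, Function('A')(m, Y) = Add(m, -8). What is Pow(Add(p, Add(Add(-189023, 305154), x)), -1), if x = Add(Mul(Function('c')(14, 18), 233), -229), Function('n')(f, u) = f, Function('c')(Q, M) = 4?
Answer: Rational(1, 117079) ≈ 8.5412e-6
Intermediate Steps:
Function('A')(m, Y) = Add(-8, m)
x = 703 (x = Add(Mul(4, 233), -229) = Add(932, -229) = 703)
p = 245 (p = Add(219, Mul(-1, Add(-8, -18))) = Add(219, Mul(-1, -26)) = Add(219, 26) = 245)
Pow(Add(p, Add(Add(-189023, 305154), x)), -1) = Pow(Add(245, Add(Add(-189023, 305154), 703)), -1) = Pow(Add(245, Add(116131, 703)), -1) = Pow(Add(245, 116834), -1) = Pow(117079, -1) = Rational(1, 117079)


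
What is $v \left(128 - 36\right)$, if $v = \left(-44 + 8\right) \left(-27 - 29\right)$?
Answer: $185472$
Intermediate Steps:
$v = 2016$ ($v = \left(-36\right) \left(-56\right) = 2016$)
$v \left(128 - 36\right) = 2016 \left(128 - 36\right) = 2016 \cdot 92 = 185472$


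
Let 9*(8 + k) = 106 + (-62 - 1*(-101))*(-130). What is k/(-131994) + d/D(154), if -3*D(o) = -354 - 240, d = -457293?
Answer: -30179910725/13067406 ≈ -2309.6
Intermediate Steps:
D(o) = 198 (D(o) = -(-354 - 240)/3 = -1/3*(-594) = 198)
k = -5036/9 (k = -8 + (106 + (-62 - 1*(-101))*(-130))/9 = -8 + (106 + (-62 + 101)*(-130))/9 = -8 + (106 + 39*(-130))/9 = -8 + (106 - 5070)/9 = -8 + (1/9)*(-4964) = -8 - 4964/9 = -5036/9 ≈ -559.56)
k/(-131994) + d/D(154) = -5036/9/(-131994) - 457293/198 = -5036/9*(-1/131994) - 457293*1/198 = 2518/593973 - 152431/66 = -30179910725/13067406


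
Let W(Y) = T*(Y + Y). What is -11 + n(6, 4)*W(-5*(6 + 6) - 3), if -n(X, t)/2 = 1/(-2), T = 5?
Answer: -641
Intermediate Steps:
n(X, t) = 1 (n(X, t) = -2/(-2) = -2*(-½) = 1)
W(Y) = 10*Y (W(Y) = 5*(Y + Y) = 5*(2*Y) = 10*Y)
-11 + n(6, 4)*W(-5*(6 + 6) - 3) = -11 + 1*(10*(-5*(6 + 6) - 3)) = -11 + 1*(10*(-5*12 - 3)) = -11 + 1*(10*(-60 - 3)) = -11 + 1*(10*(-63)) = -11 + 1*(-630) = -11 - 630 = -641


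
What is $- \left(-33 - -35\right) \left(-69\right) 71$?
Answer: $9798$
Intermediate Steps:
$- \left(-33 - -35\right) \left(-69\right) 71 = - \left(-33 + 35\right) \left(-69\right) 71 = - 2 \left(-69\right) 71 = - \left(-138\right) 71 = \left(-1\right) \left(-9798\right) = 9798$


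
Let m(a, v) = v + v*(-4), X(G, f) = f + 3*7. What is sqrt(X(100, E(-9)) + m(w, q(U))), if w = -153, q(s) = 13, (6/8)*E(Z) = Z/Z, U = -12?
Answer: 5*I*sqrt(6)/3 ≈ 4.0825*I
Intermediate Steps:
E(Z) = 4/3 (E(Z) = 4*(Z/Z)/3 = (4/3)*1 = 4/3)
X(G, f) = 21 + f (X(G, f) = f + 21 = 21 + f)
m(a, v) = -3*v (m(a, v) = v - 4*v = -3*v)
sqrt(X(100, E(-9)) + m(w, q(U))) = sqrt((21 + 4/3) - 3*13) = sqrt(67/3 - 39) = sqrt(-50/3) = 5*I*sqrt(6)/3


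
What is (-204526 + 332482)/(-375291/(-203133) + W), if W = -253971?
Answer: -103143199/204720301 ≈ -0.50383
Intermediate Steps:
(-204526 + 332482)/(-375291/(-203133) + W) = (-204526 + 332482)/(-375291/(-203133) - 253971) = 127956/(-375291*(-1/203133) - 253971) = 127956/(17871/9673 - 253971) = 127956/(-2456643612/9673) = 127956*(-9673/2456643612) = -103143199/204720301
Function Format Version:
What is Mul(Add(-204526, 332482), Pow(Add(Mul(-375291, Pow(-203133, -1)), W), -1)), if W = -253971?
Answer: Rational(-103143199, 204720301) ≈ -0.50383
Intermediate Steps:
Mul(Add(-204526, 332482), Pow(Add(Mul(-375291, Pow(-203133, -1)), W), -1)) = Mul(Add(-204526, 332482), Pow(Add(Mul(-375291, Pow(-203133, -1)), -253971), -1)) = Mul(127956, Pow(Add(Mul(-375291, Rational(-1, 203133)), -253971), -1)) = Mul(127956, Pow(Add(Rational(17871, 9673), -253971), -1)) = Mul(127956, Pow(Rational(-2456643612, 9673), -1)) = Mul(127956, Rational(-9673, 2456643612)) = Rational(-103143199, 204720301)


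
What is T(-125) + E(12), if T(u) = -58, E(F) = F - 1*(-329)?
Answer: 283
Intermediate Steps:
E(F) = 329 + F (E(F) = F + 329 = 329 + F)
T(-125) + E(12) = -58 + (329 + 12) = -58 + 341 = 283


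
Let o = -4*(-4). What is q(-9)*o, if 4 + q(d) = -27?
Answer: -496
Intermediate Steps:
q(d) = -31 (q(d) = -4 - 27 = -31)
o = 16
q(-9)*o = -31*16 = -496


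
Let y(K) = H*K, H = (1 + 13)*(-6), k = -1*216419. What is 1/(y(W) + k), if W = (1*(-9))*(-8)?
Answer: -1/222467 ≈ -4.4951e-6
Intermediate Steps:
W = 72 (W = -9*(-8) = 72)
k = -216419
H = -84 (H = 14*(-6) = -84)
y(K) = -84*K
1/(y(W) + k) = 1/(-84*72 - 216419) = 1/(-6048 - 216419) = 1/(-222467) = -1/222467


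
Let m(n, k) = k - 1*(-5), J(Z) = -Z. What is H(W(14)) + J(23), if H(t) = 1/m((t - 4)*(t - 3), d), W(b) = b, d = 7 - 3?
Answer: -206/9 ≈ -22.889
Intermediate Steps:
d = 4
m(n, k) = 5 + k (m(n, k) = k + 5 = 5 + k)
H(t) = ⅑ (H(t) = 1/(5 + 4) = 1/9 = ⅑)
H(W(14)) + J(23) = ⅑ - 1*23 = ⅑ - 23 = -206/9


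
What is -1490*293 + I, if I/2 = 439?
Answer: -435692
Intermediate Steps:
I = 878 (I = 2*439 = 878)
-1490*293 + I = -1490*293 + 878 = -436570 + 878 = -435692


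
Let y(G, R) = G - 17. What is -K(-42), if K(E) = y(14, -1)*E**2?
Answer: 5292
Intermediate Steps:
y(G, R) = -17 + G
K(E) = -3*E**2 (K(E) = (-17 + 14)*E**2 = -3*E**2)
-K(-42) = -(-3)*(-42)**2 = -(-3)*1764 = -1*(-5292) = 5292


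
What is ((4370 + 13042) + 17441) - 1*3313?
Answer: 31540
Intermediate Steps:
((4370 + 13042) + 17441) - 1*3313 = (17412 + 17441) - 3313 = 34853 - 3313 = 31540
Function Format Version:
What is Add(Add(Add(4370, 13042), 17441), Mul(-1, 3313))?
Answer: 31540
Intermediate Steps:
Add(Add(Add(4370, 13042), 17441), Mul(-1, 3313)) = Add(Add(17412, 17441), -3313) = Add(34853, -3313) = 31540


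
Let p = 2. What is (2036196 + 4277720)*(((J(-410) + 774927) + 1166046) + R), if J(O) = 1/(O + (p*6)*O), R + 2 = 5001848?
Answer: 116823941954771702/2665 ≈ 4.3836e+13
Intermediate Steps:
R = 5001846 (R = -2 + 5001848 = 5001846)
J(O) = 1/(13*O) (J(O) = 1/(O + (2*6)*O) = 1/(O + 12*O) = 1/(13*O))
(2036196 + 4277720)*(((J(-410) + 774927) + 1166046) + R) = (2036196 + 4277720)*((((1/13)/(-410) + 774927) + 1166046) + 5001846) = 6313916*((((1/13)*(-1/410) + 774927) + 1166046) + 5001846) = 6313916*(((-1/5330 + 774927) + 1166046) + 5001846) = 6313916*((4130360909/5330 + 1166046) + 5001846) = 6313916*(10345386089/5330 + 5001846) = 6313916*(37005225269/5330) = 116823941954771702/2665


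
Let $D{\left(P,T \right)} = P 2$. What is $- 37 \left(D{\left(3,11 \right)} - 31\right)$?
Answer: $925$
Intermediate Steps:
$D{\left(P,T \right)} = 2 P$
$- 37 \left(D{\left(3,11 \right)} - 31\right) = - 37 \left(2 \cdot 3 - 31\right) = - 37 \left(6 - 31\right) = \left(-37\right) \left(-25\right) = 925$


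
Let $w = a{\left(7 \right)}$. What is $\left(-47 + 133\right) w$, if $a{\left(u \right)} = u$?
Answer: $602$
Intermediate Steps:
$w = 7$
$\left(-47 + 133\right) w = \left(-47 + 133\right) 7 = 86 \cdot 7 = 602$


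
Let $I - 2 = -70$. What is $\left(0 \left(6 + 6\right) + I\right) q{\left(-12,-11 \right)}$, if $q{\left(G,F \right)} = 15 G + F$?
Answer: $12988$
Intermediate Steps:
$I = -68$ ($I = 2 - 70 = -68$)
$q{\left(G,F \right)} = F + 15 G$
$\left(0 \left(6 + 6\right) + I\right) q{\left(-12,-11 \right)} = \left(0 \left(6 + 6\right) - 68\right) \left(-11 + 15 \left(-12\right)\right) = \left(0 \cdot 12 - 68\right) \left(-11 - 180\right) = \left(0 - 68\right) \left(-191\right) = \left(-68\right) \left(-191\right) = 12988$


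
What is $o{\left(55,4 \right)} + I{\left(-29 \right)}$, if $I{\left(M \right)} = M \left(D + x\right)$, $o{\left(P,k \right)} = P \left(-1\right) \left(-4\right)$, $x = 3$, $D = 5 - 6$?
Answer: $162$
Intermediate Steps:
$D = -1$ ($D = 5 - 6 = -1$)
$o{\left(P,k \right)} = 4 P$ ($o{\left(P,k \right)} = - P \left(-4\right) = 4 P$)
$I{\left(M \right)} = 2 M$ ($I{\left(M \right)} = M \left(-1 + 3\right) = M 2 = 2 M$)
$o{\left(55,4 \right)} + I{\left(-29 \right)} = 4 \cdot 55 + 2 \left(-29\right) = 220 - 58 = 162$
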